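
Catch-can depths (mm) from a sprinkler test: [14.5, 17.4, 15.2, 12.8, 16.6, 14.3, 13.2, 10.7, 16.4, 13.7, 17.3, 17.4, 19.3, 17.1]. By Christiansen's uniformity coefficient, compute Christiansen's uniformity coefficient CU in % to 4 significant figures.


Approach: apply Christiansen's uniformity coefficient, CU = (1 - mean_abs_deviation/mean)*100.
mean = 15.4214 mm
mean |d_i - mean| = 1.93571 mm
CU = (1 - 1.93571/15.4214)*100 = 87.45 %
Therefore Christiansen's uniformity coefficient CU = 87.45 %.


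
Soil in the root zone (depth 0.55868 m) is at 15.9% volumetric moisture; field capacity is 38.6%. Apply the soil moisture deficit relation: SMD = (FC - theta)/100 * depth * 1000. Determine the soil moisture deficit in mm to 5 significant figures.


SMD = (38.6 - 15.9)/100 * 0.55868 * 1000 = 126.82 mm
Therefore the soil moisture deficit = 126.82 mm.


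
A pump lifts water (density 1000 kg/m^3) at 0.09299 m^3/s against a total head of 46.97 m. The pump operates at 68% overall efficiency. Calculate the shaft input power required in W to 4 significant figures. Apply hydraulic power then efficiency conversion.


Approach: apply hydraulic power then efficiency conversion, P = rho*g*Q*H; P_in = P/eta.
Step 1 — hydraulic power (P = rho*g*Q*H):
  P = 1000 * 9.81 * 0.09299 * 46.97 = 42847.5 W
Step 2 — input power: P_in = P/eta = 42847.5 / 0.68 = 63010 W
Therefore the shaft input power required = 63010 W.


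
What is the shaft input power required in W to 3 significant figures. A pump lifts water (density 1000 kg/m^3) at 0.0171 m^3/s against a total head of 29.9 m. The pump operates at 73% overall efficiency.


Approach: apply hydraulic power then efficiency conversion, P = rho*g*Q*H; P_in = P/eta.
Step 1 — hydraulic power (P = rho*g*Q*H):
  P = 1000 * 9.81 * 0.0171 * 29.9 = 5015.8 W
Step 2 — input power: P_in = P/eta = 5015.8 / 0.73 = 6870 W
Therefore the shaft input power required = 6870 W.


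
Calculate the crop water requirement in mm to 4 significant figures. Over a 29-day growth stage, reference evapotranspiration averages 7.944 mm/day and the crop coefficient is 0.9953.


Approach: apply the crop water requirement relation, CWR = ET0 * Kc * days.
CWR = 7.944 * 0.9953 * 29 = 229.3 mm
Therefore the crop water requirement = 229.3 mm.


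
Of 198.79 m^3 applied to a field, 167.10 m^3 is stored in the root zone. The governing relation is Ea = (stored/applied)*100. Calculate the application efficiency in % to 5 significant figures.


Ea = (167.10/198.79)*100 = 84.059 %
Therefore the application efficiency = 84.059 %.


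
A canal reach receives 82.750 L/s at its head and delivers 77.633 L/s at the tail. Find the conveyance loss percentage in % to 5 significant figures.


Approach: apply the conveyance loss ratio, loss% = ((Q_head - Q_tail)/Q_head)*100.
loss = ((82.750 - 77.633)/82.750)*100 = 6.1837 %
Therefore the conveyance loss percentage = 6.1837 %.


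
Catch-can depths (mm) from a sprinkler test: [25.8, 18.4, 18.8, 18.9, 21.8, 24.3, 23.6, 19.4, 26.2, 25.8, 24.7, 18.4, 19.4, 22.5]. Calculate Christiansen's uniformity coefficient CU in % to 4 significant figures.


Approach: apply Christiansen's uniformity coefficient, CU = (1 - mean_abs_deviation/mean)*100.
mean = 22.0000 mm
mean |d_i - mean| = 2.70000 mm
CU = (1 - 2.70000/22.0000)*100 = 87.73 %
Therefore Christiansen's uniformity coefficient CU = 87.73 %.


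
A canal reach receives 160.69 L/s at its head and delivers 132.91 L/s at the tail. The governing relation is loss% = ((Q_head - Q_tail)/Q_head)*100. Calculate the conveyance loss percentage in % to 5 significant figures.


loss = ((160.69 - 132.91)/160.69)*100 = 17.288 %
Therefore the conveyance loss percentage = 17.288 %.


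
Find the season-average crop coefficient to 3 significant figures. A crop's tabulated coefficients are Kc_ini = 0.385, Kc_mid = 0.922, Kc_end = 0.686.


Approach: apply a simple seasonal average, Kc_avg = (Kc_ini + Kc_mid + Kc_end)/3.
Kc_avg = (0.385 + 0.922 + 0.686)/3 = 0.664
Therefore the season-average crop coefficient = 0.664.


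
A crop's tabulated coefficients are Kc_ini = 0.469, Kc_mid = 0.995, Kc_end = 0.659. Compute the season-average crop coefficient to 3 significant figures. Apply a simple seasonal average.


Approach: apply a simple seasonal average, Kc_avg = (Kc_ini + Kc_mid + Kc_end)/3.
Kc_avg = (0.469 + 0.995 + 0.659)/3 = 0.708
Therefore the season-average crop coefficient = 0.708.


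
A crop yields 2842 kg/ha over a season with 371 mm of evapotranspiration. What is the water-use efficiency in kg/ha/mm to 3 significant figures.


Approach: apply the water-use efficiency ratio, WUE = yield/ET.
WUE = 2842 / 371 = 7.66 kg/ha/mm
Therefore the water-use efficiency = 7.66 kg/ha/mm.


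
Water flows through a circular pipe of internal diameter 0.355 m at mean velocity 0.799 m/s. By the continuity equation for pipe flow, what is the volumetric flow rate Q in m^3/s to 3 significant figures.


Approach: apply the continuity equation for pipe flow, Q = A * v with A = pi*(D/2)^2.
A = pi*(0.355/2)^2 = 0.098980 m^2
Q = 0.098980 * 0.799 = 0.0791 m^3/s
Therefore the volumetric flow rate Q = 0.0791 m^3/s.


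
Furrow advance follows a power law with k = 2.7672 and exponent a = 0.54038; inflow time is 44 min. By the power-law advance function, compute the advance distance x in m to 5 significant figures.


Approach: apply the power-law advance function, x = k*t^a.
x = 2.7672 * 44^0.54038 = 21.386 m
Therefore the advance distance x = 21.386 m.


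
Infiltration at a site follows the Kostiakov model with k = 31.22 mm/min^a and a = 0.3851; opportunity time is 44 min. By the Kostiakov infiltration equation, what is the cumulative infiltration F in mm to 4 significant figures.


Approach: apply the Kostiakov infiltration equation, F = k*t^a.
F = 31.22 * 44^0.3851 = 134.1 mm
Therefore the cumulative infiltration F = 134.1 mm.


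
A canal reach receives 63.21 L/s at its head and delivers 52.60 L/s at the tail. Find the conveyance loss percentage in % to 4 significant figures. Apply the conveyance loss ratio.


Approach: apply the conveyance loss ratio, loss% = ((Q_head - Q_tail)/Q_head)*100.
loss = ((63.21 - 52.60)/63.21)*100 = 16.79 %
Therefore the conveyance loss percentage = 16.79 %.


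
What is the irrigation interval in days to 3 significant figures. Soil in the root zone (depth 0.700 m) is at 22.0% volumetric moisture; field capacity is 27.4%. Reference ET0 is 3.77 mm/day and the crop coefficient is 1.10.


Approach: apply soil-water budget scheduling, SMD = (FC-theta)/100*depth*1000; ETc = ET0*Kc; interval = SMD/ETc.
Step 1 — soil moisture deficit:
  SMD = (27.4 - 22.0)/100 * 0.700 * 1000 = 37.800 mm
Step 2 — daily crop ET (ETc = ET0*Kc):
  ETc = 3.77 * 1.10 = 4.1470 mm/day
Step 3 — irrigation interval (SMD/ETc):
  interval = 37.800 / 4.1470 = 9.12 days
Therefore the irrigation interval = 9.12 days.


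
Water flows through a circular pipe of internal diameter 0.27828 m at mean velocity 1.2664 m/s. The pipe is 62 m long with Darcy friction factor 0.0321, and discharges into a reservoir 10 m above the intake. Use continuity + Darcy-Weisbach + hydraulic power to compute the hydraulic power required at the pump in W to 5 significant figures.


Approach: apply continuity + Darcy-Weisbach + hydraulic power, Q = A*v; hf = f*(L/D)*(v^2/(2g)); H = static + hf; P = rho*g*Q*H.
Step 1 — flow rate (continuity, Q = A*v):
  A = pi*(0.27828/2)^2 = 0.06082104 m^2
  Q = 0.06082104 * 1.2664 = 0.07702377 m^3/s
Step 2 — friction head loss (Darcy-Weisbach):
  hf = 0.0321 * (62/0.27828) * (1.2664^2 / (2*9.81))
  hf = 0.5845983 m
Step 3 — total head: H = 10 + 0.5845983 = 10.58460 m
Step 4 — hydraulic power (P = rho*g*Q*H):
  P = 1000 * 9.81 * 0.07702377 * 10.58460 = 7997.8 W
Therefore the hydraulic power required at the pump = 7997.8 W.


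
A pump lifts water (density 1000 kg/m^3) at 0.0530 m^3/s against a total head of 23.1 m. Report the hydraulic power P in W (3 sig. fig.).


Approach: apply the hydraulic power relation, P = rho*g*Q*H.
P = 1000 * 9.81 * 0.0530 * 23.1 = 12000 W
Therefore the hydraulic power P = 12000 W.


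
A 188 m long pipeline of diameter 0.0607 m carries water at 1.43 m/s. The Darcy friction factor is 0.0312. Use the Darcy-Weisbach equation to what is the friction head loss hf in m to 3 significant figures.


Approach: apply the Darcy-Weisbach equation, hf = f*(L/D)*(v^2/(2g)).
hf = 0.0312 * (188/0.0607) * (1.43^2 / (2*9.81))
hf = 10.1 m
Therefore the friction head loss hf = 10.1 m.


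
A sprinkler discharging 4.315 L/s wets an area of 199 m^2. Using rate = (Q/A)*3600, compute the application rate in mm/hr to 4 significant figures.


rate = (4.315 / 199) * 3600 = 78.06 mm/hr
Therefore the application rate = 78.06 mm/hr.


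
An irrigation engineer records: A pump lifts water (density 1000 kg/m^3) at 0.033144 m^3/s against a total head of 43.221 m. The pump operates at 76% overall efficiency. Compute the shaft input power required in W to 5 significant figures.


Approach: apply hydraulic power then efficiency conversion, P = rho*g*Q*H; P_in = P/eta.
Step 1 — hydraulic power (P = rho*g*Q*H):
  P = 1000 * 9.81 * 0.033144 * 43.221 = 14052.99 W
Step 2 — input power: P_in = P/eta = 14052.99 / 0.76 = 18491 W
Therefore the shaft input power required = 18491 W.


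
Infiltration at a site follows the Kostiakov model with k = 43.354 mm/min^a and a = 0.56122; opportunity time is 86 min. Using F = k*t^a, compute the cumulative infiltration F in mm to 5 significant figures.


F = 43.354 * 86^0.56122 = 528.09 mm
Therefore the cumulative infiltration F = 528.09 mm.


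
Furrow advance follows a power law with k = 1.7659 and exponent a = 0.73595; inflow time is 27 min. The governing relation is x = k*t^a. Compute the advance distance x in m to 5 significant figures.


x = 1.7659 * 27^0.73595 = 19.970 m
Therefore the advance distance x = 19.970 m.


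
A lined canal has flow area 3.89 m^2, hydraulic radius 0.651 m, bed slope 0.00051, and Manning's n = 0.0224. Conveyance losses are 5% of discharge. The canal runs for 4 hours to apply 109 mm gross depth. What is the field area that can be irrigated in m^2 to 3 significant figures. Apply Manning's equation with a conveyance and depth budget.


Approach: apply Manning's equation with a conveyance and depth budget, Q = (1/n)*A*R^(2/3)*S^(1/2); Q_field = Q*(1-loss); Area = Q_field*t/(d/1000).
Step 1 — canal discharge (Manning's equation):
  Q = (1/0.0224) * 3.89 * 0.651^(2/3) * 0.00051^(1/2) = 2.9458 m^3/s
Step 2 — delivered flow: Q_field = 2.9458*(1 - 5/100) = 2.7985 m^3/s
Step 3 — volume delivered: V = 2.7985 * 4*3600 = 40299 m^3
Step 4 — area served: A = V / (depth/1000) = 40299 / 0.109 = 370000 m^2
Therefore the field area that can be irrigated = 370000 m^2.


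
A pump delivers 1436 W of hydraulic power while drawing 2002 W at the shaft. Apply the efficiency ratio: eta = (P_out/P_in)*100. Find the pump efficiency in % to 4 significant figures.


eta = (1436 / 2002) * 100 = 71.73 %
Therefore the pump efficiency = 71.73 %.


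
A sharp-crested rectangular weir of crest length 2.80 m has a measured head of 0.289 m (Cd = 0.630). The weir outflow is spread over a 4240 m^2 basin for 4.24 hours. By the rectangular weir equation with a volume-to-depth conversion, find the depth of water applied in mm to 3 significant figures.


Approach: apply the rectangular weir equation with a volume-to-depth conversion, Q = (2/3)*Cd*L*sqrt(2g)*H^1.5; d = Q*t/A * 1000.
Step 1 — weir discharge:
  Q = (2/3)*0.630*2.80*sqrt(2*9.81)*0.289^1.5 = 0.80929 m^3/s
Step 2 — volume: V = 0.80929 * 4.24*3600 = 12353 m^3
Step 3 — depth: d = V/A * 1000 = 12353/4240 * 1000 = 2910 mm
Therefore the depth of water applied = 2910 mm.


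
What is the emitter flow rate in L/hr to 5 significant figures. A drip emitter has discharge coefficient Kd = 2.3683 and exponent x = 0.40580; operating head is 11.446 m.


Approach: apply the emitter characteristic equation, q = Kd * h^x.
q = 2.3683 * 11.446^0.40580 = 6.3685 L/hr
Therefore the emitter flow rate = 6.3685 L/hr.


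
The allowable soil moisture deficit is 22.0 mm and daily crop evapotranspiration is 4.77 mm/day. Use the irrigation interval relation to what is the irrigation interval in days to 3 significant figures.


Approach: apply the irrigation interval relation, interval = SMD / ETc.
interval = 22.0 / 4.77 = 4.61 days
Therefore the irrigation interval = 4.61 days.


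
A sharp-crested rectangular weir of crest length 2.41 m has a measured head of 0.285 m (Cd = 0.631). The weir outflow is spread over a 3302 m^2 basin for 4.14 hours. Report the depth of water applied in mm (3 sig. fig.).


Approach: apply the rectangular weir equation with a volume-to-depth conversion, Q = (2/3)*Cd*L*sqrt(2g)*H^1.5; d = Q*t/A * 1000.
Step 1 — weir discharge:
  Q = (2/3)*0.631*2.41*sqrt(2*9.81)*0.285^1.5 = 0.68324 m^3/s
Step 2 — volume: V = 0.68324 * 4.14*3600 = 10183 m^3
Step 3 — depth: d = V/A * 1000 = 10183/3302 * 1000 = 3080 mm
Therefore the depth of water applied = 3080 mm.


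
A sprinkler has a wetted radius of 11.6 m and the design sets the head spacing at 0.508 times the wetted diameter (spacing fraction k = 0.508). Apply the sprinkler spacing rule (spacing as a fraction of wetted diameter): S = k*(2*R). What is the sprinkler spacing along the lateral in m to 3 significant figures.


S = 0.508 * (2 * 11.6) = 11.8 m
Therefore the sprinkler spacing along the lateral = 11.8 m.


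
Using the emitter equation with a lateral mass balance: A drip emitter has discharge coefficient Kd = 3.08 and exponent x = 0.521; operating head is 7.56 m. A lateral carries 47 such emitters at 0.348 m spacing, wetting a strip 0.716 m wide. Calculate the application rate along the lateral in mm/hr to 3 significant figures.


Approach: apply the emitter equation with a lateral mass balance, q = Kd*h^x; Q = n*q; rate = Q/(n*spacing*width).
Step 1 — single emitter flow (q = Kd*h^x):
  q = 3.08 * 7.56^0.521 = 8.8361 L/hr
Step 2 — total lateral flow: Q = 47 * 8.8361 = 415.30 L/hr
Step 3 — wetted area: A = 47 * 0.348 * 0.716 = 11.711 m^2
Step 4 — application rate: Q/A = 415.30/11.711 = 35.5 mm/hr
Therefore the application rate along the lateral = 35.5 mm/hr.


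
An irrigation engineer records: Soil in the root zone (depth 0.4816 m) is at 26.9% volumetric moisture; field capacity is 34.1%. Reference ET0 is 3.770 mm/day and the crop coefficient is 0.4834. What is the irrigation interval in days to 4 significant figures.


Approach: apply soil-water budget scheduling, SMD = (FC-theta)/100*depth*1000; ETc = ET0*Kc; interval = SMD/ETc.
Step 1 — soil moisture deficit:
  SMD = (34.1 - 26.9)/100 * 0.4816 * 1000 = 34.6752 mm
Step 2 — daily crop ET (ETc = ET0*Kc):
  ETc = 3.770 * 0.4834 = 1.82242 mm/day
Step 3 — irrigation interval (SMD/ETc):
  interval = 34.6752 / 1.82242 = 19.03 days
Therefore the irrigation interval = 19.03 days.


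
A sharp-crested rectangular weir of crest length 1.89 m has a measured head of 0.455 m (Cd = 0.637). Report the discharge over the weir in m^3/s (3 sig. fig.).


Approach: apply the rectangular weir equation, Q = (2/3)*Cd*L*sqrt(2g)*H^1.5.
Q = (2/3)*0.637*1.89*sqrt(2*9.81)*0.455^1.5 = 1.09 m^3/s
Therefore the discharge over the weir = 1.09 m^3/s.


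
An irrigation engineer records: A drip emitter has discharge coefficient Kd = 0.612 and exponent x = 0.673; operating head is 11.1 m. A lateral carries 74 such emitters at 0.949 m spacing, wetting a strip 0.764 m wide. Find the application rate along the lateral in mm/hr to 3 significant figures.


Approach: apply the emitter equation with a lateral mass balance, q = Kd*h^x; Q = n*q; rate = Q/(n*spacing*width).
Step 1 — single emitter flow (q = Kd*h^x):
  q = 0.612 * 11.1^0.673 = 3.0921 L/hr
Step 2 — total lateral flow: Q = 74 * 3.0921 = 228.82 L/hr
Step 3 — wetted area: A = 74 * 0.949 * 0.764 = 53.653 m^2
Step 4 — application rate: Q/A = 228.82/53.653 = 4.26 mm/hr
Therefore the application rate along the lateral = 4.26 mm/hr.


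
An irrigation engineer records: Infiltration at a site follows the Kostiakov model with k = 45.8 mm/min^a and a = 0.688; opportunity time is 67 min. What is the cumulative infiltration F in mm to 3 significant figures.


Approach: apply the Kostiakov infiltration equation, F = k*t^a.
F = 45.8 * 67^0.688 = 826 mm
Therefore the cumulative infiltration F = 826 mm.


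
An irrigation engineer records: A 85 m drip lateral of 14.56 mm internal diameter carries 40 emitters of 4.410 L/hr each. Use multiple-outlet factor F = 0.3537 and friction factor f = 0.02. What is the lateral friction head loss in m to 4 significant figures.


Approach: apply Darcy-Weisbach with the multiple-outlet F-factor, Q = n*q/(3600*1000) m^3/s; v = Q/A; hf = F*f*(L/D)*(v^2/(2g)).
Q = 40*4.410/(3600*1000) = 4.90000e-05 m^3/s
A = pi*(14.56e-3/2)^2 = 1.66499e-04 m^2, so v = Q/A = 0.294295 m/s
hf = 0.3537*0.02*(85/0.01456)*(0.294295^2/(2*9.81)) = 0.1823 m
Therefore the lateral friction head loss = 0.1823 m.


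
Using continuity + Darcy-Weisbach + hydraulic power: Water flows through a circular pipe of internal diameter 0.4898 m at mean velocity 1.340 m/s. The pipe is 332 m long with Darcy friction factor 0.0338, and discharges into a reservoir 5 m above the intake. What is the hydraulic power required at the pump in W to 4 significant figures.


Approach: apply continuity + Darcy-Weisbach + hydraulic power, Q = A*v; hf = f*(L/D)*(v^2/(2g)); H = static + hf; P = rho*g*Q*H.
Step 1 — flow rate (continuity, Q = A*v):
  A = pi*(0.4898/2)^2 = 0.188420 m^2
  Q = 0.188420 * 1.340 = 0.252483 m^3/s
Step 2 — friction head loss (Darcy-Weisbach):
  hf = 0.0338 * (332/0.4898) * (1.340^2 / (2*9.81))
  hf = 2.09675 m
Step 3 — total head: H = 5 + 2.09675 = 7.09675 m
Step 4 — hydraulic power (P = rho*g*Q*H):
  P = 1000 * 9.81 * 0.252483 * 7.09675 = 17580 W
Therefore the hydraulic power required at the pump = 17580 W.


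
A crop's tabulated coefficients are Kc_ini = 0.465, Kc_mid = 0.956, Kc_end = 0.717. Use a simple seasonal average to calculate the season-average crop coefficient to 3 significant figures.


Approach: apply a simple seasonal average, Kc_avg = (Kc_ini + Kc_mid + Kc_end)/3.
Kc_avg = (0.465 + 0.956 + 0.717)/3 = 0.713
Therefore the season-average crop coefficient = 0.713.


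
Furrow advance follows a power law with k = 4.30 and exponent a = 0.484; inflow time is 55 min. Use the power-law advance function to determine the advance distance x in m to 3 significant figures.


Approach: apply the power-law advance function, x = k*t^a.
x = 4.30 * 55^0.484 = 29.9 m
Therefore the advance distance x = 29.9 m.


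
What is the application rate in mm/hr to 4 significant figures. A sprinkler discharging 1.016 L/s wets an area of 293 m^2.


Approach: apply the application rate relation, rate = (Q/A)*3600.
rate = (1.016 / 293) * 3600 = 12.48 mm/hr
Therefore the application rate = 12.48 mm/hr.


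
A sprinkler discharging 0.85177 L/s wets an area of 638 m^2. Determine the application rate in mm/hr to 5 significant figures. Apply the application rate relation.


Approach: apply the application rate relation, rate = (Q/A)*3600.
rate = (0.85177 / 638) * 3600 = 4.8062 mm/hr
Therefore the application rate = 4.8062 mm/hr.


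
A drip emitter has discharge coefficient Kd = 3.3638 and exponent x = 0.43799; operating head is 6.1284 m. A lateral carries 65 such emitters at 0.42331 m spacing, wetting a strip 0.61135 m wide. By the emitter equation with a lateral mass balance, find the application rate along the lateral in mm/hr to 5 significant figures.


Approach: apply the emitter equation with a lateral mass balance, q = Kd*h^x; Q = n*q; rate = Q/(n*spacing*width).
Step 1 — single emitter flow (q = Kd*h^x):
  q = 3.3638 * 6.1284^0.43799 = 7.441840 L/hr
Step 2 — total lateral flow: Q = 65 * 7.441840 = 483.7196 L/hr
Step 3 — wetted area: A = 65 * 0.42331 * 0.61135 = 16.82139 m^2
Step 4 — application rate: Q/A = 483.7196/16.82139 = 28.756 mm/hr
Therefore the application rate along the lateral = 28.756 mm/hr.


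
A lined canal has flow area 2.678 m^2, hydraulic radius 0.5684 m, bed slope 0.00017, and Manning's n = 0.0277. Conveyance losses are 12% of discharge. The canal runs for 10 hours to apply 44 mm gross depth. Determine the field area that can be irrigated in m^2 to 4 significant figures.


Approach: apply Manning's equation with a conveyance and depth budget, Q = (1/n)*A*R^(2/3)*S^(1/2); Q_field = Q*(1-loss); Area = Q_field*t/(d/1000).
Step 1 — canal discharge (Manning's equation):
  Q = (1/0.0277) * 2.678 * 0.5684^(2/3) * 0.00017^(1/2) = 0.864951 m^3/s
Step 2 — delivered flow: Q_field = 0.864951*(1 - 12/100) = 0.761157 m^3/s
Step 3 — volume delivered: V = 0.761157 * 10*3600 = 27401.6 m^3
Step 4 — area served: A = V / (depth/1000) = 27401.6 / 0.044 = 622800 m^2
Therefore the field area that can be irrigated = 622800 m^2.


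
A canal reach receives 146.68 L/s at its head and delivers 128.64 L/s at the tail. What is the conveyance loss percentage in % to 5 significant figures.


Approach: apply the conveyance loss ratio, loss% = ((Q_head - Q_tail)/Q_head)*100.
loss = ((146.68 - 128.64)/146.68)*100 = 12.299 %
Therefore the conveyance loss percentage = 12.299 %.


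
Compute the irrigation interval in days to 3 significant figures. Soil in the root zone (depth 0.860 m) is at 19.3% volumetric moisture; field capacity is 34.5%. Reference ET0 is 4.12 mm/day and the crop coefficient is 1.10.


Approach: apply soil-water budget scheduling, SMD = (FC-theta)/100*depth*1000; ETc = ET0*Kc; interval = SMD/ETc.
Step 1 — soil moisture deficit:
  SMD = (34.5 - 19.3)/100 * 0.860 * 1000 = 130.72 mm
Step 2 — daily crop ET (ETc = ET0*Kc):
  ETc = 4.12 * 1.10 = 4.5320 mm/day
Step 3 — irrigation interval (SMD/ETc):
  interval = 130.72 / 4.5320 = 28.8 days
Therefore the irrigation interval = 28.8 days.


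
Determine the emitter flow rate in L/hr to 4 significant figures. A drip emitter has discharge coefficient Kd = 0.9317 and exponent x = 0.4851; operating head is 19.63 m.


Approach: apply the emitter characteristic equation, q = Kd * h^x.
q = 0.9317 * 19.63^0.4851 = 3.949 L/hr
Therefore the emitter flow rate = 3.949 L/hr.


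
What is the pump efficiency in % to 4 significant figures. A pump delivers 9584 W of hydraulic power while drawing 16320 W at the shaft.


Approach: apply the efficiency ratio, eta = (P_out/P_in)*100.
eta = (9584 / 16320) * 100 = 58.73 %
Therefore the pump efficiency = 58.73 %.


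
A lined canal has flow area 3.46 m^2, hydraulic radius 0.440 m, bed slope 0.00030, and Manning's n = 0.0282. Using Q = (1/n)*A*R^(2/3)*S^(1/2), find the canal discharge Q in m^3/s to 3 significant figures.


Q = (1/0.0282) * 3.46 * 0.440^(2/3) * 0.00030^(1/2) = 1.23 m^3/s
Therefore the canal discharge Q = 1.23 m^3/s.


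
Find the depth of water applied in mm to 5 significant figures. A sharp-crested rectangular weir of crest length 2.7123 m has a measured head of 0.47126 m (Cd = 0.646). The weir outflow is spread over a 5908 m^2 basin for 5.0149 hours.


Approach: apply the rectangular weir equation with a volume-to-depth conversion, Q = (2/3)*Cd*L*sqrt(2g)*H^1.5; d = Q*t/A * 1000.
Step 1 — weir discharge:
  Q = (2/3)*0.646*2.7123*sqrt(2*9.81)*0.47126^1.5 = 1.673861 m^3/s
Step 2 — volume: V = 1.673861 * 5.0149*3600 = 30219.28 m^3
Step 3 — depth: d = V/A * 1000 = 30219.28/5908 * 1000 = 5115.0 mm
Therefore the depth of water applied = 5115.0 mm.


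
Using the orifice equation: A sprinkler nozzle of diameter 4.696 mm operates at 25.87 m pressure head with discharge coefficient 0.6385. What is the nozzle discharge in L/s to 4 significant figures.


Approach: apply the orifice equation, Q = Cd*A*sqrt(2*g*h), A = pi*(d/2)^2.
A = pi*(4.696e-3/2)^2 = 1.73199e-05 m^2
Q = 0.6385 * 1.73199e-05 * sqrt(2*9.81*25.87) * 1000 = 0.2491 L/s
Therefore the nozzle discharge = 0.2491 L/s.


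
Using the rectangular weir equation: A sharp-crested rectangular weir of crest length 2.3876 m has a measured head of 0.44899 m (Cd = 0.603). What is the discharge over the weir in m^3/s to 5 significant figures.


Approach: apply the rectangular weir equation, Q = (2/3)*Cd*L*sqrt(2g)*H^1.5.
Q = (2/3)*0.603*2.3876*sqrt(2*9.81)*0.44899^1.5 = 1.2791 m^3/s
Therefore the discharge over the weir = 1.2791 m^3/s.


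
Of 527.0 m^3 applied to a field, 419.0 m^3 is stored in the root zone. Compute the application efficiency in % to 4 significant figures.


Approach: apply the application efficiency ratio, Ea = (stored/applied)*100.
Ea = (419.0/527.0)*100 = 79.51 %
Therefore the application efficiency = 79.51 %.


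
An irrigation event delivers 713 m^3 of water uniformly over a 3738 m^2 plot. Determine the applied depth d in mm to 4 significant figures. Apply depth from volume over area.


Approach: apply depth from volume over area, d = (V/A)*1000.
d = (713 / 3738) * 1000 = 190.7 mm
Therefore the applied depth d = 190.7 mm.


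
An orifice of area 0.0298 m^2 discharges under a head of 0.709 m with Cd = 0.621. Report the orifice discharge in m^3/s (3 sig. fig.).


Approach: apply the orifice equation, Q = Cd*A*sqrt(2*g*h).
Q = 0.621 * 0.0298 * sqrt(2*9.81*0.709) = 0.0690 m^3/s
Therefore the orifice discharge = 0.0690 m^3/s.


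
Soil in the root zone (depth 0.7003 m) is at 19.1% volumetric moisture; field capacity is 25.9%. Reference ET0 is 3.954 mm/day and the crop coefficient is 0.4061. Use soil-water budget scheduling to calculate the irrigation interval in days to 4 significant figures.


Approach: apply soil-water budget scheduling, SMD = (FC-theta)/100*depth*1000; ETc = ET0*Kc; interval = SMD/ETc.
Step 1 — soil moisture deficit:
  SMD = (25.9 - 19.1)/100 * 0.7003 * 1000 = 47.6204 mm
Step 2 — daily crop ET (ETc = ET0*Kc):
  ETc = 3.954 * 0.4061 = 1.60572 mm/day
Step 3 — irrigation interval (SMD/ETc):
  interval = 47.6204 / 1.60572 = 29.66 days
Therefore the irrigation interval = 29.66 days.


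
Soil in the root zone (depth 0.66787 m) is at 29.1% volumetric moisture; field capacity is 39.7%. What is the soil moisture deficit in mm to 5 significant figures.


Approach: apply the soil moisture deficit relation, SMD = (FC - theta)/100 * depth * 1000.
SMD = (39.7 - 29.1)/100 * 0.66787 * 1000 = 70.794 mm
Therefore the soil moisture deficit = 70.794 mm.


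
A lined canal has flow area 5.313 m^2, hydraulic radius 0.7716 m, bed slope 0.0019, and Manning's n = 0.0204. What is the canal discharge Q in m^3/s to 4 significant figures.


Approach: apply Manning's equation, Q = (1/n)*A*R^(2/3)*S^(1/2).
Q = (1/0.0204) * 5.313 * 0.7716^(2/3) * 0.0019^(1/2) = 9.550 m^3/s
Therefore the canal discharge Q = 9.550 m^3/s.


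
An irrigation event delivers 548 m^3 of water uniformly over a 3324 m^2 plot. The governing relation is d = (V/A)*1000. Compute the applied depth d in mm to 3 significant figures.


d = (548 / 3324) * 1000 = 165 mm
Therefore the applied depth d = 165 mm.


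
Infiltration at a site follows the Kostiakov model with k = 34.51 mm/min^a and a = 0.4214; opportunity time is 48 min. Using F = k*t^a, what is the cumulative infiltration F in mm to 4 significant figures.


F = 34.51 * 48^0.4214 = 176.4 mm
Therefore the cumulative infiltration F = 176.4 mm.


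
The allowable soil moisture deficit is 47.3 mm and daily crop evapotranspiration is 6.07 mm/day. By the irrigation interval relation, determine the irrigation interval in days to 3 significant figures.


Approach: apply the irrigation interval relation, interval = SMD / ETc.
interval = 47.3 / 6.07 = 7.79 days
Therefore the irrigation interval = 7.79 days.


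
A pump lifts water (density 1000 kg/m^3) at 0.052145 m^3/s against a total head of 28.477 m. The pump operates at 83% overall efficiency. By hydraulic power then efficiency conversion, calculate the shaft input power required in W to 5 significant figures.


Approach: apply hydraulic power then efficiency conversion, P = rho*g*Q*H; P_in = P/eta.
Step 1 — hydraulic power (P = rho*g*Q*H):
  P = 1000 * 9.81 * 0.052145 * 28.477 = 14567.19 W
Step 2 — input power: P_in = P/eta = 14567.19 / 0.83 = 17551 W
Therefore the shaft input power required = 17551 W.


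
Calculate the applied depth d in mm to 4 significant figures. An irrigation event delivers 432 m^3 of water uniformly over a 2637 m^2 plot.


Approach: apply depth from volume over area, d = (V/A)*1000.
d = (432 / 2637) * 1000 = 163.8 mm
Therefore the applied depth d = 163.8 mm.


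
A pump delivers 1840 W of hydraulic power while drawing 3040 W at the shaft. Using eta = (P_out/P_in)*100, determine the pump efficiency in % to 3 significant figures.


eta = (1840 / 3040) * 100 = 60.5 %
Therefore the pump efficiency = 60.5 %.


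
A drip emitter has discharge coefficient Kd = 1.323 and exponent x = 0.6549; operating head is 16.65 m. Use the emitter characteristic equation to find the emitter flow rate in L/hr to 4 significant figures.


Approach: apply the emitter characteristic equation, q = Kd * h^x.
q = 1.323 * 16.65^0.6549 = 8.346 L/hr
Therefore the emitter flow rate = 8.346 L/hr.


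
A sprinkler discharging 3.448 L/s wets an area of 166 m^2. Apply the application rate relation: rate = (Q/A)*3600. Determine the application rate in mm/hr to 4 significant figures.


rate = (3.448 / 166) * 3600 = 74.78 mm/hr
Therefore the application rate = 74.78 mm/hr.


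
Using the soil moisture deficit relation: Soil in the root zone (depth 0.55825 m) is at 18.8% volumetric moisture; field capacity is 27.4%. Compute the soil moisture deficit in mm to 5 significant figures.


Approach: apply the soil moisture deficit relation, SMD = (FC - theta)/100 * depth * 1000.
SMD = (27.4 - 18.8)/100 * 0.55825 * 1000 = 48.009 mm
Therefore the soil moisture deficit = 48.009 mm.


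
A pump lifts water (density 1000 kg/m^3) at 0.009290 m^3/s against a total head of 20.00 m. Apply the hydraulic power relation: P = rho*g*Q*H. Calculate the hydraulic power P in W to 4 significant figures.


P = 1000 * 9.81 * 0.009290 * 20.00 = 1823 W
Therefore the hydraulic power P = 1823 W.


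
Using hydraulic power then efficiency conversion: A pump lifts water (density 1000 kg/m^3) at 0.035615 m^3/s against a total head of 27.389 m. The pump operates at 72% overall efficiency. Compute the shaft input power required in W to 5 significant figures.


Approach: apply hydraulic power then efficiency conversion, P = rho*g*Q*H; P_in = P/eta.
Step 1 — hydraulic power (P = rho*g*Q*H):
  P = 1000 * 9.81 * 0.035615 * 27.389 = 9569.255 W
Step 2 — input power: P_in = P/eta = 9569.255 / 0.72 = 13291 W
Therefore the shaft input power required = 13291 W.


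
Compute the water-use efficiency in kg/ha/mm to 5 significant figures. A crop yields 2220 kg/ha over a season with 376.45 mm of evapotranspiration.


Approach: apply the water-use efficiency ratio, WUE = yield/ET.
WUE = 2220 / 376.45 = 5.8972 kg/ha/mm
Therefore the water-use efficiency = 5.8972 kg/ha/mm.


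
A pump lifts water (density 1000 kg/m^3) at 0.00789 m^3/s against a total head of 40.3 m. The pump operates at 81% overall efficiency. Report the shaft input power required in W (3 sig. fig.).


Approach: apply hydraulic power then efficiency conversion, P = rho*g*Q*H; P_in = P/eta.
Step 1 — hydraulic power (P = rho*g*Q*H):
  P = 1000 * 9.81 * 0.00789 * 40.3 = 3119.3 W
Step 2 — input power: P_in = P/eta = 3119.3 / 0.81 = 3850 W
Therefore the shaft input power required = 3850 W.


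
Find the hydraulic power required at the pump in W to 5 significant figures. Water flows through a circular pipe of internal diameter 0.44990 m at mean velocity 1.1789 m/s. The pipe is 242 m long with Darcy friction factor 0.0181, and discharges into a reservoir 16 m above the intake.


Approach: apply continuity + Darcy-Weisbach + hydraulic power, Q = A*v; hf = f*(L/D)*(v^2/(2g)); H = static + hf; P = rho*g*Q*H.
Step 1 — flow rate (continuity, Q = A*v):
  A = pi*(0.44990/2)^2 = 0.1589725 m^2
  Q = 0.1589725 * 1.1789 = 0.1874126 m^3/s
Step 2 — friction head loss (Darcy-Weisbach):
  hf = 0.0181 * (242/0.44990) * (1.1789^2 / (2*9.81))
  hf = 0.6896566 m
Step 3 — total head: H = 16 + 0.6896566 = 16.68966 m
Step 4 — hydraulic power (P = rho*g*Q*H):
  P = 1000 * 9.81 * 0.1874126 * 16.68966 = 30684 W
Therefore the hydraulic power required at the pump = 30684 W.


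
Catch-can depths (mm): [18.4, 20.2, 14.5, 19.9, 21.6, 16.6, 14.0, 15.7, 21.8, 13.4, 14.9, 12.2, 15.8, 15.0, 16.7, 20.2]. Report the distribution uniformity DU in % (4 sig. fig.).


Approach: apply the low-quarter distribution uniformity, DU = (mean of lowest quarter of readings / overall mean)*100.
sorted lowest 4 of 16: [12.2, 13.4, 14.0, 14.5] -> mean = 13.5250 mm
overall mean = 16.9312 mm
DU = (13.5250/16.9312)*100 = 79.88 %
Therefore the distribution uniformity DU = 79.88 %.


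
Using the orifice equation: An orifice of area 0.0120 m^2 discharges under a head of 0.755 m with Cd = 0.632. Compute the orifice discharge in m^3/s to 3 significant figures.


Approach: apply the orifice equation, Q = Cd*A*sqrt(2*g*h).
Q = 0.632 * 0.0120 * sqrt(2*9.81*0.755) = 0.0292 m^3/s
Therefore the orifice discharge = 0.0292 m^3/s.


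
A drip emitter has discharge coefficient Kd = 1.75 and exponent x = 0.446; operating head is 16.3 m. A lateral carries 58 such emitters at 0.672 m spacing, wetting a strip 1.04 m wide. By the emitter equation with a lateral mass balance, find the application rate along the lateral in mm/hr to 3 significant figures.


Approach: apply the emitter equation with a lateral mass balance, q = Kd*h^x; Q = n*q; rate = Q/(n*spacing*width).
Step 1 — single emitter flow (q = Kd*h^x):
  q = 1.75 * 16.3^0.446 = 6.0768 L/hr
Step 2 — total lateral flow: Q = 58 * 6.0768 = 352.45 L/hr
Step 3 — wetted area: A = 58 * 0.672 * 1.04 = 40.535 m^2
Step 4 — application rate: Q/A = 352.45/40.535 = 8.70 mm/hr
Therefore the application rate along the lateral = 8.70 mm/hr.


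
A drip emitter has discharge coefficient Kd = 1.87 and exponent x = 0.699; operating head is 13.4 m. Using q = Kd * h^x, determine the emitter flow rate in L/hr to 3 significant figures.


q = 1.87 * 13.4^0.699 = 11.5 L/hr
Therefore the emitter flow rate = 11.5 L/hr.


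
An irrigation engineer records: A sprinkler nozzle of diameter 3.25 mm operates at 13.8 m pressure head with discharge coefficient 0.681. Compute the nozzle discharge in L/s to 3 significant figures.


Approach: apply the orifice equation, Q = Cd*A*sqrt(2*g*h), A = pi*(d/2)^2.
A = pi*(3.25e-3/2)^2 = 8.2958e-06 m^2
Q = 0.681 * 8.2958e-06 * sqrt(2*9.81*13.8) * 1000 = 0.0930 L/s
Therefore the nozzle discharge = 0.0930 L/s.


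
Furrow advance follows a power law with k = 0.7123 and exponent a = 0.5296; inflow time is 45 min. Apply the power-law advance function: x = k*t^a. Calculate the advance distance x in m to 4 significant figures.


x = 0.7123 * 45^0.5296 = 5.348 m
Therefore the advance distance x = 5.348 m.


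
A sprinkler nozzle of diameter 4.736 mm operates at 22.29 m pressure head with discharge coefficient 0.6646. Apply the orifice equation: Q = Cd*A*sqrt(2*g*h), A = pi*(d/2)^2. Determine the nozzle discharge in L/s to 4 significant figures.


A = pi*(4.736e-3/2)^2 = 1.76162e-05 m^2
Q = 0.6646 * 1.76162e-05 * sqrt(2*9.81*22.29) * 1000 = 0.2448 L/s
Therefore the nozzle discharge = 0.2448 L/s.


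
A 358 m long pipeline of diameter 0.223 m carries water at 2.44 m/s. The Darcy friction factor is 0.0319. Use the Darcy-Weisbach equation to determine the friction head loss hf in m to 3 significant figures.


Approach: apply the Darcy-Weisbach equation, hf = f*(L/D)*(v^2/(2g)).
hf = 0.0319 * (358/0.223) * (2.44^2 / (2*9.81))
hf = 15.5 m
Therefore the friction head loss hf = 15.5 m.


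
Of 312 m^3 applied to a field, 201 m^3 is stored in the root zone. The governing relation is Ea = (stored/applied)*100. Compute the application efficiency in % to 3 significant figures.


Ea = (201/312)*100 = 64.4 %
Therefore the application efficiency = 64.4 %.


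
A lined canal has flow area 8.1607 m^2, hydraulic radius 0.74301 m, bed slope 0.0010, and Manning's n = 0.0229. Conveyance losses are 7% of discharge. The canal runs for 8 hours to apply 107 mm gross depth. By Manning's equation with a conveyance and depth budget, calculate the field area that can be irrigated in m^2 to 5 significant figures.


Approach: apply Manning's equation with a conveyance and depth budget, Q = (1/n)*A*R^(2/3)*S^(1/2); Q_field = Q*(1-loss); Area = Q_field*t/(d/1000).
Step 1 — canal discharge (Manning's equation):
  Q = (1/0.0229) * 8.1607 * 0.74301^(2/3) * 0.0010^(1/2) = 9.244605 m^3/s
Step 2 — delivered flow: Q_field = 9.244605*(1 - 7/100) = 8.597483 m^3/s
Step 3 — volume delivered: V = 8.597483 * 8*3600 = 247607.5 m^3
Step 4 — area served: A = V / (depth/1000) = 247607.5 / 0.107 = 2314100 m^2
Therefore the field area that can be irrigated = 2314100 m^2.


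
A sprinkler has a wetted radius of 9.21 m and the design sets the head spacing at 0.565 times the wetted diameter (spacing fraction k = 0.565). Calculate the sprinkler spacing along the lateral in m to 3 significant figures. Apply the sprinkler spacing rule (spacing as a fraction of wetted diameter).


Approach: apply the sprinkler spacing rule (spacing as a fraction of wetted diameter), S = k*(2*R).
S = 0.565 * (2 * 9.21) = 10.4 m
Therefore the sprinkler spacing along the lateral = 10.4 m.


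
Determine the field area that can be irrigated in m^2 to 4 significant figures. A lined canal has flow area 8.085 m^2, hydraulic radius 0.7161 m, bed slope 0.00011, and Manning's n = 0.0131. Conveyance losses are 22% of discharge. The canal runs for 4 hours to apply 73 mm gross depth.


Approach: apply Manning's equation with a conveyance and depth budget, Q = (1/n)*A*R^(2/3)*S^(1/2); Q_field = Q*(1-loss); Area = Q_field*t/(d/1000).
Step 1 — canal discharge (Manning's equation):
  Q = (1/0.0131) * 8.085 * 0.7161^(2/3) * 0.00011^(1/2) = 5.18109 m^3/s
Step 2 — delivered flow: Q_field = 5.18109*(1 - 22/100) = 4.04125 m^3/s
Step 3 — volume delivered: V = 4.04125 * 4*3600 = 58194.0 m^3
Step 4 — area served: A = V / (depth/1000) = 58194.0 / 0.073 = 797200 m^2
Therefore the field area that can be irrigated = 797200 m^2.


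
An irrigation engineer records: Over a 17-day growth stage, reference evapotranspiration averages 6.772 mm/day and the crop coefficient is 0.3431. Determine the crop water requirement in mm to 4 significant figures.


Approach: apply the crop water requirement relation, CWR = ET0 * Kc * days.
CWR = 6.772 * 0.3431 * 17 = 39.50 mm
Therefore the crop water requirement = 39.50 mm.


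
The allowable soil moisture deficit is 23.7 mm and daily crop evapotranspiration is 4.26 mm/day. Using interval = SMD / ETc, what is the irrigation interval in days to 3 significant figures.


interval = 23.7 / 4.26 = 5.56 days
Therefore the irrigation interval = 5.56 days.


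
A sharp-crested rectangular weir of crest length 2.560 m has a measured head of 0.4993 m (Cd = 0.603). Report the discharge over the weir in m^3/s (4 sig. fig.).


Approach: apply the rectangular weir equation, Q = (2/3)*Cd*L*sqrt(2g)*H^1.5.
Q = (2/3)*0.603*2.560*sqrt(2*9.81)*0.4993^1.5 = 1.608 m^3/s
Therefore the discharge over the weir = 1.608 m^3/s.


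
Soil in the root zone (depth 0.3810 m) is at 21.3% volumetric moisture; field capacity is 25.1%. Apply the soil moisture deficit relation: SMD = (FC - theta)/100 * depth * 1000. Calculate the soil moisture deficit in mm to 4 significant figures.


SMD = (25.1 - 21.3)/100 * 0.3810 * 1000 = 14.48 mm
Therefore the soil moisture deficit = 14.48 mm.


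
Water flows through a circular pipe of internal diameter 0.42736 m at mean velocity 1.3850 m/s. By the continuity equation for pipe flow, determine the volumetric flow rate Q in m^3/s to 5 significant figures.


Approach: apply the continuity equation for pipe flow, Q = A * v with A = pi*(D/2)^2.
A = pi*(0.42736/2)^2 = 0.1434424 m^2
Q = 0.1434424 * 1.3850 = 0.19867 m^3/s
Therefore the volumetric flow rate Q = 0.19867 m^3/s.
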